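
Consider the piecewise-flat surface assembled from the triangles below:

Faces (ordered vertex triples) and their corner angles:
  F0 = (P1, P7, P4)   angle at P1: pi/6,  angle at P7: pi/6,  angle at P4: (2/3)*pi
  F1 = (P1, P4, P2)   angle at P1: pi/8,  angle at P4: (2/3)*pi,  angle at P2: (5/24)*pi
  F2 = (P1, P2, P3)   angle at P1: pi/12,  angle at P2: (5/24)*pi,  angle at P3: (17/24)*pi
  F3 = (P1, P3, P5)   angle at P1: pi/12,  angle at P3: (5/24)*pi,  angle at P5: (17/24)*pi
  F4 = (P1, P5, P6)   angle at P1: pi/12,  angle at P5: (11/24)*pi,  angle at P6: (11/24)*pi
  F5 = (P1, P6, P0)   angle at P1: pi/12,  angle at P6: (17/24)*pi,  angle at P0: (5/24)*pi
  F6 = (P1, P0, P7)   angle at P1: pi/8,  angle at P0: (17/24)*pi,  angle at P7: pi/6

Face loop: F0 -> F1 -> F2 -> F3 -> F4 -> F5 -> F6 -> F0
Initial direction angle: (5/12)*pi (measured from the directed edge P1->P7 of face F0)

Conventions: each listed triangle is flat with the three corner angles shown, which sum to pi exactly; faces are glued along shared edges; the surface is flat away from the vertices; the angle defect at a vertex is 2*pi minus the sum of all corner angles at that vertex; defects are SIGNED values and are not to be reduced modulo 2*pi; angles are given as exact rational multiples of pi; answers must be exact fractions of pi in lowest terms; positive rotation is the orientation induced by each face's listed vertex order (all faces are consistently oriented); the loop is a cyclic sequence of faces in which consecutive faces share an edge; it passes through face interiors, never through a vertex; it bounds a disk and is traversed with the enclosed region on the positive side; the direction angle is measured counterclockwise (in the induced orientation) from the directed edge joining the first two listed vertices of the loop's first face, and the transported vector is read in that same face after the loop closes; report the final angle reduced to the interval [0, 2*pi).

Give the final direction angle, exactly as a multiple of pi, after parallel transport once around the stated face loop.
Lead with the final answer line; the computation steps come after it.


Answer: final direction angle = (5/3)*pi

enclosed vertex P1: corner angles sum to (3/4)*pi, defect = 2*pi - (3/4)*pi = (5/4)*pi
the final direction is the initial angle plus the enclosed defects, taken mod 2*pi in the induced orientation
final angle = (5/12)*pi + (5/4)*pi = (5/3)*pi (mod 2*pi)


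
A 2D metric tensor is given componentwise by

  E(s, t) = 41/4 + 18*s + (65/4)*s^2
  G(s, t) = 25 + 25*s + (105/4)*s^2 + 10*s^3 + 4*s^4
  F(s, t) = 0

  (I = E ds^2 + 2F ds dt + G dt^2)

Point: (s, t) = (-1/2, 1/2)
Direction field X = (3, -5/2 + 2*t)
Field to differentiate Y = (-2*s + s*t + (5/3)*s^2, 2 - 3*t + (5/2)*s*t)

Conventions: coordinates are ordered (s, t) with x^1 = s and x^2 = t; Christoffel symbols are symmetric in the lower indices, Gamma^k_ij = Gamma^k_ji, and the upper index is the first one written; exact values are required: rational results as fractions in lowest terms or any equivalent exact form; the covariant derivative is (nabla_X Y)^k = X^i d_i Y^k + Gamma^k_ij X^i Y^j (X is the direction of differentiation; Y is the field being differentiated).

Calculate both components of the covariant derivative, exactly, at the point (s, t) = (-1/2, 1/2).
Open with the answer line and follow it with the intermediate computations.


Answer: (nabla_X Y)^s = -5609/680, (nabla_X Y)^t = 79/8

E = 85/16, F = 0, G = 289/16 at the point
E_s = 7/4, E_t = 0, F_s = 0, F_t = 0, G_s = 17/4, G_t = 0
EG - F^2 = 24565/256;  g^inv = (256/24565) * [[289/16, 0], [0, 85/16]]
first-kind symbols [ij,l] = (1/2)(d_i g_jl + d_j g_il - d_l g_ij): [ss,s] = E_s/2 = 7/8, [ss,t] = F_s - E_t/2 = 0, [st,s] = E_t/2 = 0, [st,t] = G_s/2 = 17/8, [tt,s] = F_t - G_s/2 = -17/8, [tt,t] = G_t/2 = 0
Gamma^s_ij = (G*[ij,s] - F*[ij,t])/(EG - F^2), Gamma^t_ij = (E*[ij,t] - F*[ij,s])/(EG - F^2)
Gamma_sss = 14/85, Gamma_sst = 0, Gamma_stt = -2/5, Gamma_tss = 0, Gamma_tst = 2/17, Gamma_ttt = 0
X = (3, -3/2), Y = (7/6, -1/8) at the point


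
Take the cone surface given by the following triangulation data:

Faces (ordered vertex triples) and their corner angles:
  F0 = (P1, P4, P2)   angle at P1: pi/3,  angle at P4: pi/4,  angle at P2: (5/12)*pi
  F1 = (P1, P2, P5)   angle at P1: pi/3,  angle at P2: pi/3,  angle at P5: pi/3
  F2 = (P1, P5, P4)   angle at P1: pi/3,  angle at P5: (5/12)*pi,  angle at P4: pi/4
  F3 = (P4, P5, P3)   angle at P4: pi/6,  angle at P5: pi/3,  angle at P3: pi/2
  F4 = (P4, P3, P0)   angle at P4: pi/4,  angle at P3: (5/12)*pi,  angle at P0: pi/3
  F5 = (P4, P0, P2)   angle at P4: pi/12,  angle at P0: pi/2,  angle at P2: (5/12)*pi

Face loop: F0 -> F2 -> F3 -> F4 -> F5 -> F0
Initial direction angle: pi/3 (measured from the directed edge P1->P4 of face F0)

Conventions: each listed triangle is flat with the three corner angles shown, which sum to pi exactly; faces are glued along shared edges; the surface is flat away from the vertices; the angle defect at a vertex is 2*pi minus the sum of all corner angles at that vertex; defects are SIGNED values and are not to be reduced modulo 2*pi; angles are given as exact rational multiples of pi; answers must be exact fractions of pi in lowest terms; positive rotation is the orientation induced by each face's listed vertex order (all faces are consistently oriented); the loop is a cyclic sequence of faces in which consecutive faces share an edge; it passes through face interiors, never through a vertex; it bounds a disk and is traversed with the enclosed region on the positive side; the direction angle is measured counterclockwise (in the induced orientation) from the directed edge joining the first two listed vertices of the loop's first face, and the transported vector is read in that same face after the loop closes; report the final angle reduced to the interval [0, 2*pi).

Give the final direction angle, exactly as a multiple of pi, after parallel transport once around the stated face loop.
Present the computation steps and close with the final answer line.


enclosed vertex P4: corner angles sum to pi, defect = 2*pi - pi = pi
the rotation equals the total enclosed defect, so the final angle is initial + defects (mod 2*pi)
final angle = pi/3 + pi = (4/3)*pi (mod 2*pi)

Answer: final direction angle = (4/3)*pi


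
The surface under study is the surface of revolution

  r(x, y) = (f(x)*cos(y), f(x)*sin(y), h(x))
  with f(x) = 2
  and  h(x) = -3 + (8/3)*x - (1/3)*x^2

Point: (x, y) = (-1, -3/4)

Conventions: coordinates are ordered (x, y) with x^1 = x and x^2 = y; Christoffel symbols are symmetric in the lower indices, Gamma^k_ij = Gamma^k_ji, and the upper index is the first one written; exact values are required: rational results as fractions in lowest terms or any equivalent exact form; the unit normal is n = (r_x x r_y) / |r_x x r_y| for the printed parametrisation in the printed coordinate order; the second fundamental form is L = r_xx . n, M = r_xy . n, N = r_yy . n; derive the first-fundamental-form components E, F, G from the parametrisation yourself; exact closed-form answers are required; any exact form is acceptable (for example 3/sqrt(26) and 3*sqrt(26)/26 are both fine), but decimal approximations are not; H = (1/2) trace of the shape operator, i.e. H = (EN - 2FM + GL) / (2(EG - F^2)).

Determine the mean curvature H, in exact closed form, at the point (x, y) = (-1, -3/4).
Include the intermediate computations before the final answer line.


f = 2, f' = 0, f'' = 0, h' = 10/3, h'' = -2/3
E = 100/9, F = 0, G = 4; answer radicand W^2 = 100/9
unnormalised second-form numerators: l = 0, m = 0, n = 20/3; L = l/sqrt(100/9), and similarly M = m/sqrt(W^2), N = n/sqrt(W^2)
H = (E*n - 2*F*m + G*l) / (2*(EG - F^2)*sqrt(W^2)); E*n - 2*F*m + G*l = 2000/27, EG - F^2 = 400/9, so H = (5/6)/sqrt(100/9)

Answer: H = 1/4


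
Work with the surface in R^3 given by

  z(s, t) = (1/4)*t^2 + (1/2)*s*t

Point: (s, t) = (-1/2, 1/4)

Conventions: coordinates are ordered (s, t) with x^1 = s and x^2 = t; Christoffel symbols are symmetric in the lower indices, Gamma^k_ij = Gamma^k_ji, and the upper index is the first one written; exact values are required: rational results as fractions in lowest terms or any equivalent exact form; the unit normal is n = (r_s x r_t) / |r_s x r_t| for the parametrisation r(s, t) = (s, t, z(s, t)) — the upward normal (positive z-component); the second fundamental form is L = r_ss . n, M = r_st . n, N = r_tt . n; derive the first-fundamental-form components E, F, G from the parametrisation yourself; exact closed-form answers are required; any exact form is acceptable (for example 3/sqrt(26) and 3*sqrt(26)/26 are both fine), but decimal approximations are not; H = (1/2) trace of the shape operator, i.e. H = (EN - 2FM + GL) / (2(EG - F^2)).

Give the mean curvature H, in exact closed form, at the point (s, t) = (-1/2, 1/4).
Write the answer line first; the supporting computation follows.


Answer: H = 67*sqrt(66)/2178

z_s = 1/8, z_t = -1/8, z_ss = 0, z_st = 1/2, z_tt = 1/2
E = 65/64, F = -1/64, G = 65/64; answer radicand W^2 = 33/32
unnormalised second-form numerators: l = 0, m = 1/2, n = 1/2; L = l/sqrt(33/32), and similarly M = m/sqrt(W^2), N = n/sqrt(W^2)
H = (E*n - 2*F*m + G*l) / (2*(EG - F^2)*sqrt(W^2)); E*n - 2*F*m + G*l = 67/128, EG - F^2 = 33/32, so H = (67/264)/sqrt(33/32)


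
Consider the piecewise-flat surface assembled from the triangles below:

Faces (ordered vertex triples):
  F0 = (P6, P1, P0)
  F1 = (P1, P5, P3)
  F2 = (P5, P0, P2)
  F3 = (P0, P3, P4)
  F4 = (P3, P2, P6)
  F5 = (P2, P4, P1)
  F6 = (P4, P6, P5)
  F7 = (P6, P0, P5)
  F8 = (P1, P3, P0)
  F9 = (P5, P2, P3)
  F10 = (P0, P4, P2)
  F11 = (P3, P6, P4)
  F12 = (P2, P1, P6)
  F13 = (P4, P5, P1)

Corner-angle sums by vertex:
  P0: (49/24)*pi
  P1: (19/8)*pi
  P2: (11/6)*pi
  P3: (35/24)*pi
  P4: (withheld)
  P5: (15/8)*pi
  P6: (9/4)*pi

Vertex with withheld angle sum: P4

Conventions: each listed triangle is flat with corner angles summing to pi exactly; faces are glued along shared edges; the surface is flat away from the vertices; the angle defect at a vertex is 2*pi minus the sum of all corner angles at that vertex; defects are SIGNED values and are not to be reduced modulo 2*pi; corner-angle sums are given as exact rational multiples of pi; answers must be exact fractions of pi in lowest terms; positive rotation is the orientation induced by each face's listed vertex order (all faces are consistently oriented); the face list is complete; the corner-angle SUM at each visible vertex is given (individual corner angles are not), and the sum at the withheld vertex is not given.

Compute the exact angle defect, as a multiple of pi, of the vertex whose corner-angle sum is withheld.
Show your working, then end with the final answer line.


V = 7, E = 21, F = 14; chi = V - E + F = 0
Gauss-Bonnet: total defect = 2*pi*chi = 0; visible defects sum to pi/6

Answer: defect(P4) = -pi/6


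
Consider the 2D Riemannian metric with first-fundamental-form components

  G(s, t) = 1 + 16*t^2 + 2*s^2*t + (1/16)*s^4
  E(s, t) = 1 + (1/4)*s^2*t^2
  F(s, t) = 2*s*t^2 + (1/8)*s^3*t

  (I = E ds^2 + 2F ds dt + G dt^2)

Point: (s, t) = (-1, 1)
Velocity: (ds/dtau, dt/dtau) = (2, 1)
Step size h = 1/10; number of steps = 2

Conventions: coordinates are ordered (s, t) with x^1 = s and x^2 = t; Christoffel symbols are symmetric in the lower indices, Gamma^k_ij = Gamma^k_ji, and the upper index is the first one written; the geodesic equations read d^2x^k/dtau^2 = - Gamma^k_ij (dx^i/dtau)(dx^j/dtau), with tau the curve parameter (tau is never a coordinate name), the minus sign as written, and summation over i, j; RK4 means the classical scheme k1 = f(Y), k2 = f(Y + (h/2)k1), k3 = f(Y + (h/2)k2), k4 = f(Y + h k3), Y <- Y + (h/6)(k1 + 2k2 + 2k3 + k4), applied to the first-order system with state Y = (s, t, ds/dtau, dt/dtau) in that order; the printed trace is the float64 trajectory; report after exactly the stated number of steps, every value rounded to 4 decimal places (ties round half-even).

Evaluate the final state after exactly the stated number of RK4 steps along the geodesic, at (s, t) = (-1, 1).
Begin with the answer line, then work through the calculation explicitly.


Answer: s = -0.5982, t = 1.1828, ds/dtau = 2.0164, dt/dtau = 0.8299

f(Y) = (ds/dtau, dt/dtau, -Gamma^s_ij Y'^i Y'^j, -Gamma^t_ij Y'^i Y'^j) with the Gammas evaluated at the stage position; h = 0.100000; intermediate values shown to 6 dp
step 0: s = -1.0000, t = 1.0000, ds/dtau = 2.0000, dt/dtau = 1.0000
step 1:
  k1: at (s, t) = (-1.000000, 1.000000), (ds/dtau, dt/dtau) = (2.000000, 1.000000); Gamma_sss = -0.012945, Gamma_sst = 0.012945, Gamma_stt = -0.103560, Gamma_tss = 0.110032, Gamma_tst = -0.110032, Gamma_ttt = 0.880259; k1 = (2.000000, 1.000000, 0.103560, -0.880259)
  k2: at (s, t) = (-0.900000, 1.050000), (ds/dtau, dt/dtau) = (2.005178, 0.955987); Gamma_sss = -0.012039, Gamma_sst = 0.010319, Gamma_stt = -0.091724, Gamma_tss = 0.112171, Gamma_tst = -0.096147, Gamma_ttt = 0.854636; k2 = (2.005178, 0.955987, 0.092671, -0.863460)
  k3: at (s, t) = (-0.899741, 1.047799), (ds/dtau, dt/dtau) = (2.004634, 0.956827); Gamma_sss = -0.012031, Gamma_sst = 0.010331, Gamma_stt = -0.091860, Gamma_tss = 0.112142, Gamma_tst = -0.096296, Gamma_ttt = 0.856209; k3 = (2.004634, 0.956827, 0.092816, -0.865115)
  k4: at (s, t) = (-0.799537, 1.095683), (ds/dtau, dt/dtau) = (2.009282, 0.913488); Gamma_sss = -0.010994, Gamma_sst = 0.008023, Gamma_stt = -0.080273, Gamma_tss = 0.114017, Gamma_tst = -0.083200, Gamma_ttt = 0.832480; k4 = (2.009282, 0.913488, 0.081920, -0.849563)
  Y <- Y + (h/6)(k1 + 2k2 + 2k3 + k4): s = -0.7995, t = 1.0957, ds/dtau = 2.0093, dt/dtau = 0.9136
step 2:
  k1: at (s, t) = (-0.799518, 1.095652), (ds/dtau, dt/dtau) = (2.009274, 0.913550); Gamma_sss = -0.010994, Gamma_sst = 0.008022, Gamma_stt = -0.080273, Gamma_tss = 0.114016, Gamma_tst = -0.083200, Gamma_ttt = 0.832502; k1 = (2.009274, 0.913550, 0.081927, -0.849650)
  k2: at (s, t) = (-0.699055, 1.141329), (ds/dtau, dt/dtau) = (2.013371, 0.871068); Gamma_sss = -0.009842, Gamma_sst = 0.006028, Gamma_stt = -0.068983, Gamma_tss = 0.115642, Gamma_tst = -0.070829, Gamma_ttt = 0.810575; k2 = (2.013371, 0.871068, 0.071093, -0.835364)
  k3: at (s, t) = (-0.698850, 1.139205), (ds/dtau, dt/dtau) = (2.012829, 0.871782); Gamma_sss = -0.009837, Gamma_sst = 0.006034, Gamma_stt = -0.069077, Gamma_tss = 0.115620, Gamma_tst = -0.070927, Gamma_ttt = 0.811934; k3 = (2.012829, 0.871782, 0.071174, -0.836585)
  k4: at (s, t) = (-0.598235, 1.182830), (ds/dtau, dt/dtau) = (2.016392, 0.829892); Gamma_sss = -0.008588, Gamma_sst = 0.004343, Gamma_stt = -0.058084, Gamma_tss = 0.117015, Gamma_tst = -0.059182, Gamma_ttt = 0.791422; k4 = (2.016392, 0.829892, 0.060384, -0.822762)
  Y <- Y + (h/6)(k1 + 2k2 + 2k3 + k4): s = -0.5982, t = 1.1828, ds/dtau = 2.0164, dt/dtau = 0.8299


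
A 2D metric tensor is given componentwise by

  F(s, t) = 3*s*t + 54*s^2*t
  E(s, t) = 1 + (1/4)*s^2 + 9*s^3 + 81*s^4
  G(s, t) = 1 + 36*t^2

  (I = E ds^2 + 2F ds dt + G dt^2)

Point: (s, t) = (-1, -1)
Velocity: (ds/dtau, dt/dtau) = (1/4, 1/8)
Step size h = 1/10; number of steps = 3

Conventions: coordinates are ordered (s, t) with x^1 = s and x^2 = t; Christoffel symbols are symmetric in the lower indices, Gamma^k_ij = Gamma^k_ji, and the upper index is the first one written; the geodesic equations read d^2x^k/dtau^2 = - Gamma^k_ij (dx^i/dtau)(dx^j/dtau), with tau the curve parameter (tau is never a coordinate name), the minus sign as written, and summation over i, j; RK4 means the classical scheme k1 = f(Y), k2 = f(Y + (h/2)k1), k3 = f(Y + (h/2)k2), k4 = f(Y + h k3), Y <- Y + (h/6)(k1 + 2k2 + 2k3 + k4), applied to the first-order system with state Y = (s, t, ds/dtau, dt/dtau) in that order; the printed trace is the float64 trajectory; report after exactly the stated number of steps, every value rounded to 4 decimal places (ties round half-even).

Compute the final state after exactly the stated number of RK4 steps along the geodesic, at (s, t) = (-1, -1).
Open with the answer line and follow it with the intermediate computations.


Answer: s = -0.9212, t = -0.9653, ds/dtau = 0.2761, dt/dtau = 0.1053

f(Y) = (ds/dtau, dt/dtau, -Gamma^s_ij Y'^i Y'^j, -Gamma^t_ij Y'^i Y'^j) with the Gammas evaluated at the stage position; h = 0.100000; intermediate values shown to 6 dp
step 0: s = -1.0000, t = -1.0000, ds/dtau = 0.2500, dt/dtau = 0.1250
step 1:
  k1: at (s, t) = (-1.000000, -1.000000), (ds/dtau, dt/dtau) = (0.250000, 0.125000); Gamma_sss = -1.361556, Gamma_sst = 0.000000, Gamma_stt = 0.466819, Gamma_tss = 0.961098, Gamma_tst = 0.000000, Gamma_ttt = -0.329519; k1 = (0.250000, 0.125000, 0.077803, -0.054920)
  k2: at (s, t) = (-0.987500, -0.993750), (ds/dtau, dt/dtau) = (0.253890, 0.122254); Gamma_sss = -1.360701, Gamma_sst = 0.000000, Gamma_stt = 0.472602, Gamma_tss = 0.979538, Gamma_tst = 0.000000, Gamma_ttt = -0.340216; k2 = (0.253890, 0.122254, 0.080648, -0.058056)
  k3: at (s, t) = (-0.987305, -0.993887), (ds/dtau, dt/dtau) = (0.254032, 0.122097); Gamma_sss = -1.360466, Gamma_sst = 0.000000, Gamma_stt = 0.472617, Gamma_tss = 0.979902, Gamma_tst = 0.000000, Gamma_ttt = -0.340411; k3 = (0.254032, 0.122097, 0.080749, -0.058161)
  k4: at (s, t) = (-0.974597, -0.987790), (ds/dtau, dt/dtau) = (0.258075, 0.119184); Gamma_sss = -1.358775, Gamma_sst = 0.000000, Gamma_stt = 0.478365, Gamma_tss = 0.998990, Gamma_tst = 0.000000, Gamma_ttt = -0.351700; k4 = (0.258075, 0.119184, 0.083703, -0.061540)
  Y <- Y + (h/6)(k1 + 2k2 + 2k3 + k4): s = -0.9746, t = -0.9878, ds/dtau = 0.2581, dt/dtau = 0.1192
step 2:
  k1: at (s, t) = (-0.974601, -0.987785), (ds/dtau, dt/dtau) = (0.258072, 0.119185); Gamma_sss = -1.358783, Gamma_sst = 0.000000, Gamma_stt = 0.478365, Gamma_tss = 0.998981, Gamma_tst = 0.000000, Gamma_ttt = -0.351696; k1 = (0.258072, 0.119185, 0.083701, -0.061537)
  k2: at (s, t) = (-0.961698, -0.981826), (ds/dtau, dt/dtau) = (0.262257, 0.116108); Gamma_sss = -1.356213, Gamma_sst = 0.000000, Gamma_stt = 0.484057, Gamma_tss = 1.018676, Gamma_tst = 0.000000, Gamma_ttt = -0.363584; k2 = (0.262257, 0.116108, 0.086753, -0.065162)
  k3: at (s, t) = (-0.961488, -0.981980), (ds/dtau, dt/dtau) = (0.262409, 0.115927); Gamma_sss = -1.355919, Gamma_sst = 0.000000, Gamma_stt = 0.484061, Gamma_tss = 1.019072, Gamma_tst = 0.000000, Gamma_ttt = -0.363807; k3 = (0.262409, 0.115927, 0.086861, -0.065283)
  k4: at (s, t) = (-0.948360, -0.976193), (ds/dtau, dt/dtau) = (0.266758, 0.112657); Gamma_sss = -1.352308, Gamma_sst = 0.000000, Gamma_stt = 0.489656, Gamma_tss = 1.039417, Gamma_tst = 0.000000, Gamma_ttt = -0.376362; k4 = (0.266758, 0.112657, 0.090015, -0.069188)
  Y <- Y + (h/6)(k1 + 2k2 + 2k3 + k4): s = -0.9484, t = -0.9762, ds/dtau = 0.2668, dt/dtau = 0.1127
step 3:
  k1: at (s, t) = (-0.948365, -0.976187), (ds/dtau, dt/dtau) = (0.266754, 0.112658); Gamma_sss = -1.352317, Gamma_sst = 0.000000, Gamma_stt = 0.489657, Gamma_tss = 1.039407, Gamma_tst = 0.000000, Gamma_ttt = -0.376356; k1 = (0.266754, 0.112658, 0.090013, -0.069185)
  k2: at (s, t) = (-0.935028, -0.970554), (ds/dtau, dt/dtau) = (0.271255, 0.109199); Gamma_sss = -1.347616, Gamma_sst = 0.000000, Gamma_stt = 0.495128, Gamma_tss = 1.060347, Gamma_tst = 0.000000, Gamma_ttt = -0.389583; k2 = (0.271255, 0.109199, 0.093252, -0.073374)
  k3: at (s, t) = (-0.934803, -0.970727), (ds/dtau, dt/dtau) = (0.271417, 0.108990); Gamma_sss = -1.347248, Gamma_sst = 0.000000, Gamma_stt = 0.495116, Gamma_tss = 1.060773, Gamma_tst = 0.000000, Gamma_ttt = -0.389836; k3 = (0.271417, 0.108990, 0.093366, -0.073513)
  k4: at (s, t) = (-0.921224, -0.965288), (ds/dtau, dt/dtau) = (0.276091, 0.105307); Gamma_sss = -1.341258, Gamma_sst = 0.000000, Gamma_stt = 0.500406, Gamma_tss = 1.082334, Gamma_tst = 0.000000, Gamma_ttt = -0.403805; k4 = (0.276091, 0.105307, 0.096690, -0.078024)
  Y <- Y + (h/6)(k1 + 2k2 + 2k3 + k4): s = -0.9212, t = -0.9653, ds/dtau = 0.2761, dt/dtau = 0.1053


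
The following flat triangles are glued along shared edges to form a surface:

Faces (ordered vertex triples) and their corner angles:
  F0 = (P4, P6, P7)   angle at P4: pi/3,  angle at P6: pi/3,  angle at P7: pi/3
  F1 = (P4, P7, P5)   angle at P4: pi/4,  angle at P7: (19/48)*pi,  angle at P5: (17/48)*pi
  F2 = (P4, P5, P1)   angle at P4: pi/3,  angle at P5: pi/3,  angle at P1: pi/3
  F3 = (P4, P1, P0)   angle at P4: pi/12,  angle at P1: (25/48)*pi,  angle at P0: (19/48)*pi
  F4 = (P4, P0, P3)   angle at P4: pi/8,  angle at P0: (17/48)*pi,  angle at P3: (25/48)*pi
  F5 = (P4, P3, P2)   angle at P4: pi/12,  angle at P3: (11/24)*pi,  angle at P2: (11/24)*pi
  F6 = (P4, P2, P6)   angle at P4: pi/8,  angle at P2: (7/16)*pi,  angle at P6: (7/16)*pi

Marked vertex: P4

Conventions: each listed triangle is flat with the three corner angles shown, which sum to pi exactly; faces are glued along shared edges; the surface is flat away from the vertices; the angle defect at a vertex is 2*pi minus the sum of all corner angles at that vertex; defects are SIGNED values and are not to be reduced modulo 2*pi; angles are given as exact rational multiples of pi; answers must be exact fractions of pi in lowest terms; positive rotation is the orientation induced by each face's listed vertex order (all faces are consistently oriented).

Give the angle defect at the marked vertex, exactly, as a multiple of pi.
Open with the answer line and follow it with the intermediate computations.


Answer: defect(P4) = (2/3)*pi

Sum of corner angles at P4: (4/3)*pi
defect = 2*pi - (4/3)*pi


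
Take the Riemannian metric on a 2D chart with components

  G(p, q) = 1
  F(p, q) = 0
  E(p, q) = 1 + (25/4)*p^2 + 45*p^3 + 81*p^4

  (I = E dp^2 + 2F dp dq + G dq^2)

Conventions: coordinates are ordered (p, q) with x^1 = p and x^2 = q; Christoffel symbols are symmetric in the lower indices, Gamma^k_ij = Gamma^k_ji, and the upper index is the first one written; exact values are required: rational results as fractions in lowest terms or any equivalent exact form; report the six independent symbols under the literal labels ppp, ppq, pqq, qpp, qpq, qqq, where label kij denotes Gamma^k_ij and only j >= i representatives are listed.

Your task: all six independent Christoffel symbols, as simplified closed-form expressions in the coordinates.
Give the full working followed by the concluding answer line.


E = 1 + (25/4)*p^2 + 45*p^3 + 81*p^4; F = 0; G = 1
Gamma^k_ij = (1/2) g^{kl} (d_i g_jl + d_j g_il - d_l g_ij), with g^inv = (1/(EG-F^2)) [[G, -F], [-F, E]]
first partials: E_p = (25/2)*p + 135*p^2 + 324*p^3, E_q = 0, F_p = 0, F_q = 0, G_p = 0, G_q = 0
D = EG - F^2 = 1 + (25/4)*p^2 + 45*p^3 + 81*p^4
expanded: Gamma^p_pp = (G E_p - 2F F_p + F E_q)/(2D), Gamma^p_pq = (G E_q - F G_p)/(2D), Gamma^p_qq = (2G F_q - G G_p - F G_q)/(2D), Gamma^q_pp = (2E F_p - E E_q - F E_p)/(2D), Gamma^q_pq = (E G_p - F E_q)/(2D), Gamma^q_qq = (E G_q - 2F F_q + F G_p)/(2D); substitute and cancel common factors

Answer: Gamma_ppp = (648*p^3 + 270*p^2 + 25*p)/(324*p^4 + 180*p^3 + 25*p^2 + 4), Gamma_ppq = 0, Gamma_pqq = 0, Gamma_qpp = 0, Gamma_qpq = 0, Gamma_qqq = 0


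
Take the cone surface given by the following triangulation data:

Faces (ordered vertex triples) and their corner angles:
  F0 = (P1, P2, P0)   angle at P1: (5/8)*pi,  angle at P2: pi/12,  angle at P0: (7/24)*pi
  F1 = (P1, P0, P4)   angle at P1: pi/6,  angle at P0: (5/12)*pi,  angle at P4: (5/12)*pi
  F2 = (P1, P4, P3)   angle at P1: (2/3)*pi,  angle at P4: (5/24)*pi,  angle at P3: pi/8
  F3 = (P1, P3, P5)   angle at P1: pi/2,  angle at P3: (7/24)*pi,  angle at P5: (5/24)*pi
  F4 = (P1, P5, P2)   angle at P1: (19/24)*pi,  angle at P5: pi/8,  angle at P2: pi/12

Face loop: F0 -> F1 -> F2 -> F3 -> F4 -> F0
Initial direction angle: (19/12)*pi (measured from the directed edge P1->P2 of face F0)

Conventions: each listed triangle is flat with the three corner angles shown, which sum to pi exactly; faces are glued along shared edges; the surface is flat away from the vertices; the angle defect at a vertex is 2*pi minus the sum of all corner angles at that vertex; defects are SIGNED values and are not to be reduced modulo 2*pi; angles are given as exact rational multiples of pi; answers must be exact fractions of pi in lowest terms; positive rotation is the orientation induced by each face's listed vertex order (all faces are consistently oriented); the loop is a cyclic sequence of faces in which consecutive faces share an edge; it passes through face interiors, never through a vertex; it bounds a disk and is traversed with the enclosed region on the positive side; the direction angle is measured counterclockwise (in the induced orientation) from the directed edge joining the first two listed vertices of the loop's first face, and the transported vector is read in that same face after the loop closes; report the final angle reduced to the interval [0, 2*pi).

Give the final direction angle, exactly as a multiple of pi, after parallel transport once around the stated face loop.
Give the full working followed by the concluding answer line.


enclosed vertex P1: corner angles sum to (11/4)*pi, defect = 2*pi - (11/4)*pi = (-3/4)*pi
summing the enclosed defects onto the initial angle, mod 2*pi in the induced orientation:
final angle = (19/12)*pi - (3/4)*pi = (5/6)*pi (mod 2*pi)

Answer: final direction angle = (5/6)*pi


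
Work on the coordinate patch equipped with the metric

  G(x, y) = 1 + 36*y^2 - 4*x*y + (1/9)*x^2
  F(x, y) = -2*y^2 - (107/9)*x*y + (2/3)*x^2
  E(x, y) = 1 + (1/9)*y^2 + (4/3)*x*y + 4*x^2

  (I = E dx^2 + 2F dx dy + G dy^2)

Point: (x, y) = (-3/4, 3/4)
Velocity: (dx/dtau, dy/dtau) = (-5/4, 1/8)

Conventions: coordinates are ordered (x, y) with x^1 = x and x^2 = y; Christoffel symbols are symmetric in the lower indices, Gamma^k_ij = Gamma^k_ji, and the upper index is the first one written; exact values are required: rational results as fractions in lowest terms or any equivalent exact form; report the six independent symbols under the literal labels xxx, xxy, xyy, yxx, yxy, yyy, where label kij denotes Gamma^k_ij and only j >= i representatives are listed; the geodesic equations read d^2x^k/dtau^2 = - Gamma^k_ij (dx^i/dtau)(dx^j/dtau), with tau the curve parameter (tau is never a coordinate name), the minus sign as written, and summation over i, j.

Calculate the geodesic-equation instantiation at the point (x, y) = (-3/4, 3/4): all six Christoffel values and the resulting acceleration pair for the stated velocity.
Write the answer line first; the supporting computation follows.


Answer: Gamma_xxx = -20/201, Gamma_xxy = -10/603, Gamma_xyy = 20/67, Gamma_yxx = -76/201, Gamma_yxy = -38/603, Gamma_yyy = 76/67; accelerations (d^2x/dtau^2, d^2y/dtau^2) = (1405/9648, 5339/9648)

E = 41/16, F = 95/16, G = 377/16 at the point
E_x = -5, E_y = -5/6, F_x = -119/12, F_y = 71/12, G_x = -19/6, G_y = 57
EG - F^2 = 201/8;  g^inv = (8/201) * [[377/16, -95/16], [-95/16, 41/16]]
first-kind symbols [ij,l] = (1/2)(d_i g_jl + d_j g_il - d_l g_ij): [xx,x] = E_x/2 = -5/2, [xx,y] = F_x - E_y/2 = -19/2, [xy,x] = E_y/2 = -5/12, [xy,y] = G_x/2 = -19/12, [yy,x] = F_y - G_x/2 = 15/2, [yy,y] = G_y/2 = 57/2
Gamma^x_ij = (G*[ij,x] - F*[ij,y])/(EG - F^2), Gamma^y_ij = (E*[ij,y] - F*[ij,x])/(EG - F^2)
Gamma_xxx = -20/201, Gamma_xxy = -10/603, Gamma_xyy = 20/67, Gamma_yxx = -76/201, Gamma_yxy = -38/603, Gamma_yyy = 76/67
d^2x/dtau^2 = -(Gamma_xxx*(-5/4)^2 + 2*Gamma_xxy*(-5/4)*(1/8) + Gamma_xyy*(1/8)^2) = 1405/9648
d^2y/dtau^2 = -(Gamma_yxx*(-5/4)^2 + 2*Gamma_yxy*(-5/4)*(1/8) + Gamma_yyy*(1/8)^2) = 5339/9648


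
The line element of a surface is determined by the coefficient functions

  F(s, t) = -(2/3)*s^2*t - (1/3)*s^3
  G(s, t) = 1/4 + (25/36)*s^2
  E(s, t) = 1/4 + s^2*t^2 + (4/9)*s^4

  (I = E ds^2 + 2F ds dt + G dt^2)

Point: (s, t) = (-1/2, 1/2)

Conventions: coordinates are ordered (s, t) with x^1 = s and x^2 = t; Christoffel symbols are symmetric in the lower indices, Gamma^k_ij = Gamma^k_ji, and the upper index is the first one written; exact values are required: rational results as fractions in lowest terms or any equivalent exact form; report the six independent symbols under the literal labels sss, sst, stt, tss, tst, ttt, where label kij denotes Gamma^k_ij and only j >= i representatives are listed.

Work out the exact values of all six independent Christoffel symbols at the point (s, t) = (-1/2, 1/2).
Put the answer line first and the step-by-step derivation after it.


Answer: Gamma_sss = -2110/2953, Gamma_sst = 798/2953, Gamma_stt = 1586/2953, Gamma_tss = -498/2953, Gamma_tst = -2342/2953, Gamma_ttt = 156/2953

E = 49/144, F = -1/24, G = 61/144 at the point
E_s = -17/36, E_t = 1/4, F_s = 1/12, F_t = -1/6, G_s = -25/36, G_t = 0
EG - F^2 = 2953/20736;  g^inv = (20736/2953) * [[61/144, 1/24], [1/24, 49/144]]
first-kind symbols [ij,l] = (1/2)(d_i g_jl + d_j g_il - d_l g_ij): [ss,s] = E_s/2 = -17/72, [ss,t] = F_s - E_t/2 = -1/24, [st,s] = E_t/2 = 1/8, [st,t] = G_s/2 = -25/72, [tt,s] = F_t - G_s/2 = 13/72, [tt,t] = G_t/2 = 0
Gamma^s_ij = (G*[ij,s] - F*[ij,t])/(EG - F^2), Gamma^t_ij = (E*[ij,t] - F*[ij,s])/(EG - F^2)


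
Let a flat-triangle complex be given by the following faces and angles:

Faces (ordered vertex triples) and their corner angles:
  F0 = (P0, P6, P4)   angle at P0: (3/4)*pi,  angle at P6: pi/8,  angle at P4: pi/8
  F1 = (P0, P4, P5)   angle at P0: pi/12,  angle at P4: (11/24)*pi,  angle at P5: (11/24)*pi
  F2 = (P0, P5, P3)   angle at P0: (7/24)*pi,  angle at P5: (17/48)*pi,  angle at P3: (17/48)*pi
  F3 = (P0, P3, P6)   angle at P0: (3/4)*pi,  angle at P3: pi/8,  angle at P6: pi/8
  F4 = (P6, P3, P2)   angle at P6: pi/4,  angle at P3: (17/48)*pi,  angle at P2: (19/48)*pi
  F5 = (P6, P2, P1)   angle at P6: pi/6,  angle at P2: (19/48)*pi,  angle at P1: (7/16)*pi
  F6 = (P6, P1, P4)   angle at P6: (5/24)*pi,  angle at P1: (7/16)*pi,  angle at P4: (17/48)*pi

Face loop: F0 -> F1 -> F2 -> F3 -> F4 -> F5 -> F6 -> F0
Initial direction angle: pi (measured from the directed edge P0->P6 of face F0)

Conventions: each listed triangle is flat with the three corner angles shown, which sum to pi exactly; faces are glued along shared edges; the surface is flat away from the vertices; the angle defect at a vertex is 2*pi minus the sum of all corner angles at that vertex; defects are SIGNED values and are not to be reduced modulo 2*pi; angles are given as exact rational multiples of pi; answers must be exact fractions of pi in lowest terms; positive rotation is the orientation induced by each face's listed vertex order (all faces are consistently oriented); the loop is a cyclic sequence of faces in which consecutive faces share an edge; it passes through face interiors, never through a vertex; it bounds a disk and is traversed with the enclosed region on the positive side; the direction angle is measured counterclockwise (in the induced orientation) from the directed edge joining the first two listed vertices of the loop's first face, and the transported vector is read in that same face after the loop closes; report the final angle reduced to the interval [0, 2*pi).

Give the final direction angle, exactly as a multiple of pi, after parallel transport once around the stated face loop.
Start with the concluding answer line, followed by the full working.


Answer: final direction angle = pi/4

enclosed vertex P0: corner angles sum to (15/8)*pi, defect = 2*pi - (15/8)*pi = pi/8
enclosed vertex P6: corner angles sum to (7/8)*pi, defect = 2*pi - (7/8)*pi = (9/8)*pi
final direction = starting direction + enclosed defect total, reduced mod 2*pi (induced orientation)
final angle = pi + (5/4)*pi = pi/4 (mod 2*pi)


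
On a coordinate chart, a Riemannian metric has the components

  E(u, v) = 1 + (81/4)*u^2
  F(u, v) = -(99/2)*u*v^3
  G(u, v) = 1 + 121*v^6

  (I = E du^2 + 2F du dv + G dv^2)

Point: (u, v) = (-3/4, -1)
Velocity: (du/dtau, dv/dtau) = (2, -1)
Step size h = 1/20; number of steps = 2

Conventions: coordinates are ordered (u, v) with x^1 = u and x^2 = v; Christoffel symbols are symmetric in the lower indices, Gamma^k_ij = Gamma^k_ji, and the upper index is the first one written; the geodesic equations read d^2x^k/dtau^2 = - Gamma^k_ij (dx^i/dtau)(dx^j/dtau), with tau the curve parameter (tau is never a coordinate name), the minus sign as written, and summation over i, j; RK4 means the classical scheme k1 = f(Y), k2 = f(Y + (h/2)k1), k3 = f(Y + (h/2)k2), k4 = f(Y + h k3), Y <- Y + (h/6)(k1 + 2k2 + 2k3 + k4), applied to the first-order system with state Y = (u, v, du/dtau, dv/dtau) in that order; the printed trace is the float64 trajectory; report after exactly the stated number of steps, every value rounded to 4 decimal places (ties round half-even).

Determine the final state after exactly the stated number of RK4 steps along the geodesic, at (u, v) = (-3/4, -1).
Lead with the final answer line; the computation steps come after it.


Answer: u = -0.5515, v = -1.0943, du/dtau = 1.9744, dv/dtau = -0.8920

f(Y) = (du/dtau, dv/dtau, -Gamma^u_ij Y'^i Y'^j, -Gamma^v_ij Y'^i Y'^j) with the Gammas evaluated at the stage position; h = 0.050000; intermediate values shown to 6 dp
step 0: u = -0.7500, v = -1.0000, du/dtau = 2.0000, dv/dtau = -1.0000
step 1:
  k1: at (u, v) = (-0.750000, -1.000000), (du/dtau, dv/dtau) = (2.000000, -1.000000); Gamma_uuu = -0.113857, Gamma_uuv = 0.000000, Gamma_uvv = 0.834954, Gamma_vuu = 0.371091, Gamma_vuv = 0.000000, Gamma_vvv = -2.721331; k1 = (2.000000, -1.000000, -0.379524, 1.236968)
  k2: at (u, v) = (-0.700000, -1.025000), (du/dtau, dv/dtau) = (1.990512, -0.969076); Gamma_uuu = -0.093722, Gamma_uuv = 0.000000, Gamma_uvv = 0.722088, Gamma_vuu = 0.352448, Gamma_vuv = 0.000000, Gamma_vvv = -2.715462; k2 = (1.990512, -0.969076, -0.306780, 1.153666)
  k3: at (u, v) = (-0.700237, -1.024227), (du/dtau, dv/dtau) = (1.992331, -0.971158); Gamma_uuu = -0.094144, Gamma_uuv = 0.000000, Gamma_uvv = 0.724246, Gamma_vuu = 0.353115, Gamma_vuv = 0.000000, Gamma_vvv = -2.716500; k3 = (1.992331, -0.971158, -0.309379, 1.160416)
  k4: at (u, v) = (-0.650383, -1.048558), (du/dtau, dv/dtau) = (1.984531, -0.941979); Gamma_uuu = -0.077297, Gamma_uuv = 0.000000, Gamma_uvv = 0.623229, Gamma_vuu = 0.334926, Gamma_vuv = 0.000000, Gamma_vvv = -2.700447; k4 = (1.984531, -0.941979, -0.248584, 1.077112)
  Y <- Y + (h/6)(k1 + 2k2 + 2k3 + k4): u = -0.6504, v = -1.0485, du/dtau = 1.9845, dv/dtau = -0.9421
step 2:
  k1: at (u, v) = (-0.650415, -1.048520), (du/dtau, dv/dtau) = (1.984496, -0.942148); Gamma_uuu = -0.077316, Gamma_uuv = 0.000000, Gamma_uvv = 0.623338, Gamma_vuu = 0.334957, Gamma_vuv = 0.000000, Gamma_vvv = -2.700498; k1 = (1.984496, -0.942148, -0.248814, 1.077942)
  k2: at (u, v) = (-0.600802, -1.072074), (du/dtau, dv/dtau) = (1.978276, -0.915199); Gamma_uuu = -0.063359, Gamma_uuv = 0.000000, Gamma_uvv = 0.534024, Gamma_vuu = 0.317638, Gamma_vuv = 0.000000, Gamma_vvv = -2.677219; k2 = (1.978276, -0.915199, -0.199332, 0.999310)
  k3: at (u, v) = (-0.600958, -1.071400), (du/dtau, dv/dtau) = (1.979513, -0.917165); Gamma_uuu = -0.063603, Gamma_uuv = 0.000000, Gamma_uvv = 0.535409, Gamma_vuu = 0.318180, Gamma_vuv = 0.000000, Gamma_vvv = -2.678412; k3 = (1.979513, -0.917165, -0.201154, 1.006281)
  k4: at (u, v) = (-0.551439, -1.094379), (du/dtau, dv/dtau) = (1.974439, -0.891834); Gamma_uuu = -0.051931, Gamma_uuv = 0.000000, Gamma_uvv = 0.456106, Gamma_vuu = 0.301727, Gamma_vuv = 0.000000, Gamma_vvv = -2.650031; k4 = (1.974439, -0.891834, -0.160323, 0.931494)
  Y <- Y + (h/6)(k1 + 2k2 + 2k3 + k4): u = -0.5515, v = -1.0943, du/dtau = 1.9744, dv/dtau = -0.8920


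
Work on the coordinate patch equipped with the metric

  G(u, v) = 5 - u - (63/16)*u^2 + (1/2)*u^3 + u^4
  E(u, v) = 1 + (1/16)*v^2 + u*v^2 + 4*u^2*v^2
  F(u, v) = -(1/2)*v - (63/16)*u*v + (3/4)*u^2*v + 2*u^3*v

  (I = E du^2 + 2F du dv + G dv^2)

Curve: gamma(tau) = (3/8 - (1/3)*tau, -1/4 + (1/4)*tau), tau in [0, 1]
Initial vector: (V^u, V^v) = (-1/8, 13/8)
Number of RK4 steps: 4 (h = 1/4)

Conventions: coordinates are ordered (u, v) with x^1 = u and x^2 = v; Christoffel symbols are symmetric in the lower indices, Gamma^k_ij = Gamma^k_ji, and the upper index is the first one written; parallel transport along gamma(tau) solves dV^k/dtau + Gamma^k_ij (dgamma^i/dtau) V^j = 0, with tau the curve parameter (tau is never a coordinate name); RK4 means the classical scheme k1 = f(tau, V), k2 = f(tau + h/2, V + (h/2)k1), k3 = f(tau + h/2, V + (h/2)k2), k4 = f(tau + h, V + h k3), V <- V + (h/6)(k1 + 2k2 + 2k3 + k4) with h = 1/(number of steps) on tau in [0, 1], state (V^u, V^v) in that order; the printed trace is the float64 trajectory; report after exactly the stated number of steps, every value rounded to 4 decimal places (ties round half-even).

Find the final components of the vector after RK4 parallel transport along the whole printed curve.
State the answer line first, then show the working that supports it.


Answer: V^u = -0.1353, V^v = 1.4694

gamma'(tau) = (-1/3, 1/4); f(tau, V)^k = -Gamma^k_ij(gamma(tau)) gamma'^i(tau) V^j; h = 1/4; intermediate values shown to 6 dp
curve data and Christoffel symbols at the stage parameters:
  tau = 0.000000: gamma = (0.375000, -0.250000), gamma' = (-0.333333, 0.250000); Gamma_uuu = 0.029905, Gamma_uuv = -0.059810, Gamma_uvv = 0.000000, Gamma_vuu = 0.211203, Gamma_vuv = -0.422405, Gamma_vvv = 0.000000
  tau = 0.125000: gamma = (0.333333, -0.218750), gamma' = (-0.333333, 0.250000); Gamma_uuu = 0.020401, Gamma_uuv = -0.042744, Gamma_uvv = 0.000000, Gamma_vuu = 0.183695, Gamma_vuv = -0.384884, Gamma_vvv = 0.000000
  tau = 0.250000: gamma = (0.291667, -0.187500), gamma' = (-0.333333, 0.250000); Gamma_uuu = 0.013264, Gamma_uuv = -0.029476, Gamma_uvv = 0.000000, Gamma_vuu = 0.156370, Gamma_vuv = -0.347490, Gamma_vvv = 0.000000
  tau = 0.375000: gamma = (0.250000, -0.156250), gamma' = (-0.333333, 0.250000); Gamma_uuu = 0.008085, Gamma_uuv = -0.019405, Gamma_uvv = 0.000000, Gamma_vuu = 0.129364, Gamma_vuv = -0.310474, Gamma_vvv = 0.000000
  tau = 0.500000: gamma = (0.208333, -0.125000), gamma' = (-0.333333, 0.250000); Gamma_uuu = 0.004496, Gamma_uuv = -0.011988, Gamma_uvv = 0.000000, Gamma_vuu = 0.102744, Gamma_vuv = -0.273984, Gamma_vvv = 0.000000
  tau = 0.625000: gamma = (0.166667, -0.093750), gamma' = (-0.333333, 0.250000); Gamma_uuu = 0.002168, Gamma_uuv = -0.006744, Gamma_uvv = 0.000000, Gamma_vuu = 0.076528, Gamma_vuv = -0.238086, Gamma_vvv = 0.000000
  tau = 0.750000: gamma = (0.125000, -0.062500), gamma' = (-0.333333, 0.250000); Gamma_uuu = 0.000811, Gamma_uuv = -0.003245, Gamma_uvv = 0.000000, Gamma_vuu = 0.050697, Gamma_vuv = -0.202788, Gamma_vvv = 0.000000
  tau = 0.875000: gamma = (0.083333, -0.031250), gamma' = (-0.333333, 0.250000); Gamma_uuu = 0.000166, Gamma_uuv = -0.001110, Gamma_uvv = 0.000000, Gamma_vuu = 0.025208, Gamma_vuv = -0.168055, Gamma_vvv = 0.000000
  tau = 1.000000: gamma = (0.041667, 0.000000), gamma' = (-0.333333, 0.250000); Gamma_uuu = 0.000000, Gamma_uuv = 0.000000, Gamma_uvv = 0.000000, Gamma_vuu = 0.000000, Gamma_vuv = -0.133820, Gamma_vvv = 0.000000
step 0: V^u = -0.1250, V^v = 1.6250
step 1: k1 = (-0.035512, -0.250803), k2 = (-0.024970, -0.224837), k3 = (-0.024993, -0.225046), k4 = (-0.016961, -0.199950); V <- V + (h/6)(k1 + 2k2 + 2k3 + k4): V^u = -0.1313, V^v = 1.5687
step 2: k1 = (-0.016962, -0.199963), k2 = (-0.010992, -0.175878), k3 = (-0.011006, -0.176100), k4 = (-0.006696, -0.153026); V <- V + (h/6)(k1 + 2k2 + 2k3 + k4): V^u = -0.1342, V^v = 1.5247
step 3: k1 = (-0.006696, -0.153032), k2 = (-0.003710, -0.130964), k3 = (-0.003715, -0.131151), k4 = (-0.001760, -0.109979); V <- V + (h/6)(k1 + 2k2 + 2k3 + k4): V^u = -0.1351, V^v = 1.4919
step 4: k1 = (-0.001760, -0.109981), k2 = (-0.000592, -0.089627), k3 = (-0.000593, -0.089762), k4 = (0.000000, -0.070073); V <- V + (h/6)(k1 + 2k2 + 2k3 + k4): V^u = -0.1353, V^v = 1.4694


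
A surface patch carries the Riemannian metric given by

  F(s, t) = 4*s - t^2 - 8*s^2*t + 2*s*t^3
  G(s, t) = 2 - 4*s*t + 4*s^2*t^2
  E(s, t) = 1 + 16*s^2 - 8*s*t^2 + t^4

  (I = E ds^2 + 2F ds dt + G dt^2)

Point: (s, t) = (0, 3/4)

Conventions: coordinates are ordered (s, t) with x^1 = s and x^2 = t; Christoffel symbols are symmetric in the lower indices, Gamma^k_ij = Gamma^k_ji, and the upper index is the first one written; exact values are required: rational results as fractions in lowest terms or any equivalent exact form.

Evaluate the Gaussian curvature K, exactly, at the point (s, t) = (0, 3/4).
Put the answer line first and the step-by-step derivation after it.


Answer: K = -147456/351649

E = 337/256, F = -9/16, G = 2, EG - F^2 = 593/256 at the point
E_s = -9/2, E_t = 27/16, F_s = 155/32, F_t = -3/2, G_s = -3, G_t = 0
E_tt = 27/4, F_st = 27/8, G_ss = 9/2
The intrinsic route: Brioschi's K = (det M1 - det M2)/(EG - F^2)^2.
M1 = [[-E_tt/2 + F_st - G_ss/2, E_s/2, F_s - E_t/2], [F_t - G_s/2, E, F], [G_t/2, F, G]] = [[-9/4, -9/4, 4], [0, 337/256, -9/16], [0, -9/16, 2]]; det M1 = -5337/1024
M2 = [[0, E_t/2, G_s/2], [E_t/2, E, F], [G_s/2, F, G]] = [[0, 27/32, -3/2], [27/32, 337/256, -9/16], [-3/2, -9/16, 2]]; det M2 = -3033/1024
det M1 - det M2 = -9/4; K = -9/4 / (593/256)^2 = -147456/351649
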